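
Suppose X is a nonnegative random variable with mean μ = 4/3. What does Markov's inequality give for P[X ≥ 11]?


μ = E[X] = 4/3, a = 11.
Markov: P[X ≥ 11] ≤ μ/a = (4/3)/11 = 4/33.
Numerically: ≈ 0.121.
(Since a = 11 > μ = 1.333, the bound 4/33 is < 1 and informative.)

P[X ≥ 11] ≤ 4/33 ≈ 0.121.


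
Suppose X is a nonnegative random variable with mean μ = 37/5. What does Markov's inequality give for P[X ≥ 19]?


μ = E[X] = 37/5, a = 19.
Markov: P[X ≥ 19] ≤ μ/a = (37/5)/19 = 37/95.
Numerically: ≈ 0.389474.
(Since a = 19 > μ = 7.400000, the bound 37/95 is < 1 and informative.)

P[X ≥ 19] ≤ 37/95 ≈ 0.389474.


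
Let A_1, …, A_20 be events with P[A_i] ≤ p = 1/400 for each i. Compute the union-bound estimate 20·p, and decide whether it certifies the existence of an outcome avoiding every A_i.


Union bound: P[∪_{i=1}^{20} A_i] ≤ Σ_i P[A_i] ≤ 20·p = 20·(1/400) = 1/20.
Numerically: 1/20 ≈ 0.05000.
Is 1/20 < 1? YES.
Since P[∪ A_i] ≤ 1/20 < 1, the complement has P[∩ A_i^c] ≥ 1 − 1/20 = 19/20 > 0, so some outcome avoids every A_i.

20·p = 1/20 ≈ 0.05000; existence CERTIFIED by the union bound.


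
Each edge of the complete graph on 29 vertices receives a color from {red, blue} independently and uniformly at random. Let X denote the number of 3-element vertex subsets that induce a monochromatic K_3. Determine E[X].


Let X = Σ_S X_S over the C(29, 3) = 3654 subsets S of size 3, where X_S = 1 if the K_3 on S is monochromatic.
For a fixed S, the K_3 on S has C(3, 2) = 3 edges. P[all 3 edges red] = (1/2)^3, and likewise for blue, so P[monochromatic] = 2·(1/2)^3 = 2^{1 − 3} = 1/4.
By linearity: E[X] = C(29, 3) · 2^{1 − 3} = 3654 · 1/4 = 1827/2.
Numerically: E[X] ≈ 913.500.

E[X] = C(29,3)·2^(1−C(3,2)) = 1827/2 ≈ 913.500.


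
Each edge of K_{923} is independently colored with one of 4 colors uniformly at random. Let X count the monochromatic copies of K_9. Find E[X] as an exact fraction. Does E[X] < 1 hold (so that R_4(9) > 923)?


E[X] = C(923, 9) · 4^{1 − 36} = 1288430932418687114265 · 4^{−35} = 1288430932418687114265/1180591620717411303424.
As a reduced fraction: E[X] = 1288430932418687114265/1180591620717411303424 ≈ 1.091343.
Is E[X] < 1? NO.
Since E[X] ≥ 1, the first-moment bound is inconclusive at n = 923; it does NOT by itself certify R_4(9) > 923.

E[X] = 1288430932418687114265/1180591620717411303424 ≈ 1.091343; E[X] ≥ 1; first-moment method inconclusive here.


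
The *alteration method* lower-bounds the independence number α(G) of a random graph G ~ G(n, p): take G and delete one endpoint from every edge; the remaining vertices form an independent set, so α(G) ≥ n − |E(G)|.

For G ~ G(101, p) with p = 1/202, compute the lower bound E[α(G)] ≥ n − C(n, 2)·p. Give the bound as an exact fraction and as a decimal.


E[|E(G)|] = C(101, 2)·p = 5050 · (1/202) = 25.
E[α(G)] ≥ n − E[|E(G)|] = 101 − 25 = 76.
Numerically: ≈ 76.000.
(This is only a lower bound; the true E[α(G)] may be larger.)

E[α(G)] ≥ 76 ≈ 76.000.


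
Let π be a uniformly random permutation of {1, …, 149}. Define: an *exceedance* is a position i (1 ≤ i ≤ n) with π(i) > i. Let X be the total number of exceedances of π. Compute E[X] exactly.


Write X = Σ_{i=1}^{149} X_i, where X_i = 1_{π(i) > i}.
For each fixed i, π(i) is uniform over {1, …, 149} (marginal of a uniform permutation), so P[π(i) > i] = (n − i)/n. Summing: Σ_{i=1}^{149} (n − i)/n = (0 + 1 + … + 148)/149 = 149(149 − 1)/(2·149) = (149 − 1)/2.
Hence E[X] = Σ_{i=1}^{149} (149 − i)/149 = 74 ≈ 74.000.

E[X] = 74 = 74.000.


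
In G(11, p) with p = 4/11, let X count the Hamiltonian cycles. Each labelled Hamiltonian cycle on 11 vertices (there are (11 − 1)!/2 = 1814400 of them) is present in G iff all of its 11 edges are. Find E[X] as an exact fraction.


K_11 has (11 − 1)!/2 = 1814400 labelled Hamiltonian cycles.
For each such Hamiltonian cycle H, let X_H = 1 if all 11 edges of H are present in G. Then P[X_H = 1] = p^{11} = (4/11)^{11} = 4194304/285311670611.
Summing the indicators: E[X] = Σ_H E[X_H] = 1814400 · p^{11} = 1814400 · 4194304/285311670611 = 7610145177600/285311670611.
Numerically: E[X] ≈ 26.673.

E[X] = 1814400 · (4/11)^{11} = 7610145177600/285311670611 ≈ 26.673.


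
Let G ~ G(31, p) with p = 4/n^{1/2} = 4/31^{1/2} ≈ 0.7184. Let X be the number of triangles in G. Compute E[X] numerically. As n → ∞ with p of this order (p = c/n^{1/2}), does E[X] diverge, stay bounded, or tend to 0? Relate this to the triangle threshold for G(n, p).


Number of potential triangles: C(31, 3) = 4495.
Each occurs with probability p³ ≈ (0.7184)³ ≈ 3.707980e-01.
By linearity: E[X] = C(31, 3)·p³ ≈ 4495 · 3.707980e-01 ≈ 1666.7372.
Since α = 1/2 < 1, p = c/n^{1/2} ≫ 1/n is above the triangle threshold p ~ 1/n. Asymptotically E[X] ~ (c³/6)·n^{3(1−α)} = (4³/6)·n^{1.5} → ∞; triangles are abundant w.h.p.

E[X] ≈ 1666.7372; in regime p = Θ(1/n^{1/2}) E[X] diverges (above the triangle threshold p ~ 1/n).


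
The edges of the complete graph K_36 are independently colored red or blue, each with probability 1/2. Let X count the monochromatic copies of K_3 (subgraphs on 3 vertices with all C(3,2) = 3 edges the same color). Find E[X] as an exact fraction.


Let X = Σ_S X_S over the C(36, 3) = 7140 subsets S of size 3, where X_S = 1 if the K_3 on S is monochromatic.
For a fixed S, the K_3 on S has C(3, 2) = 3 edges. P[all 3 edges red] = (1/2)^3, and likewise for blue, so P[monochromatic] = 2·(1/2)^3 = 2^{1 − 3} = 1/4.
By linearity of expectation: E[X] = C(36, 3) · 2^{1 − 3} = 7140 · 1/4 = 1785.
Numerically: E[X] ≈ 1785.00000.

E[X] = C(36,3)·2^(1−C(3,2)) = 1785 ≈ 1785.00000.


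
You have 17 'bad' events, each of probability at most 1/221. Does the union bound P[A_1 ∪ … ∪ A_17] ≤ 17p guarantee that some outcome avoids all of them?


Union bound: P[∪_{i=1}^{17} A_i] ≤ Σ_i P[A_i] ≤ 17·p = 17·(1/221) = 1/13.
Numerically: 1/13 ≈ 0.076923.
Is 1/13 < 1? YES.
Since P[∪ A_i] ≤ 1/13 < 1, the complement has P[∩ A_i^c] ≥ 1 − 1/13 = 12/13 > 0, so some outcome avoids every A_i.

17·p = 1/13 ≈ 0.076923; existence CERTIFIED by the union bound.


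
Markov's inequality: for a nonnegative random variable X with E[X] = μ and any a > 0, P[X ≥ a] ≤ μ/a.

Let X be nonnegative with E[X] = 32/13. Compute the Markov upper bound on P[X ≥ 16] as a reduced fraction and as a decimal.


μ = E[X] = 32/13, a = 16.
Markov: P[X ≥ 16] ≤ μ/a = (32/13)/16 = 2/13.
Numerically: ≈ 0.153846.
(Since a = 16 > μ = 2.461538, the bound 2/13 is < 1 and informative.)

P[X ≥ 16] ≤ 2/13 ≈ 0.153846.


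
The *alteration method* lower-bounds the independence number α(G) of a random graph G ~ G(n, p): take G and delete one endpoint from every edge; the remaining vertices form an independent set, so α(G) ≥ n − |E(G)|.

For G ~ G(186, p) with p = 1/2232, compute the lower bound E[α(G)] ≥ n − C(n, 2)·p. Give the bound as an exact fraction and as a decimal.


E[|E(G)|] = C(186, 2)·p = 17205 · (1/2232) = 185/24.
E[α(G)] ≥ n − E[|E(G)|] = 186 − 185/24 = 4279/24.
Numerically: ≈ 178.2917.
(This is only a lower bound; the true E[α(G)] may be larger.)

E[α(G)] ≥ 4279/24 ≈ 178.2917.


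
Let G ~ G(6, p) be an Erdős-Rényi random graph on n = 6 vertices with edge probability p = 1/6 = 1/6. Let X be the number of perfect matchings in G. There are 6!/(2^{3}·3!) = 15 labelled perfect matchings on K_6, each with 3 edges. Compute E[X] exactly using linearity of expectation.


K_6 has 6!/(2^{3}·3!) = 15 labelled perfect matchings.
For each such perfect matching H, let X_H = 1 if all 3 edges of H are present in G. Then P[X_H = 1] = p^{3} = (1/6)^{3} = 1/216.
By linearity: E[X] = Σ_H E[X_H] = 15 · p^{3} = 15 · 1/216 = 5/72.
Numerically: E[X] ≈ 0.06944.

E[X] = 15 · (1/6)^{3} = 5/72 ≈ 0.06944.


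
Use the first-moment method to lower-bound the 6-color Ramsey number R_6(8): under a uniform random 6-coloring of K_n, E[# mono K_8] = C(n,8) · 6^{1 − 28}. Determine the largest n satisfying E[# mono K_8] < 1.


We need C(n, 8) · 6^{1 − 28} < 1, i.e. C(n, 8) < 6^{28 − 1} = 1023490369077469249536.
Check values of n near the boundary:
  n = 1589: C(1589, 8) = 990389025825605844438; 990389025825605844438 < 1023490369077469249536? YES
  n = 1590: C(1590, 8) = 995397314198933813310; 995397314198933813310 < 1023490369077469249536? YES
  n = 1591: C(1591, 8) = 1000427749141189953870; 1000427749141189953870 < 1023490369077469249536? YES
  n = 1592: C(1592, 8) = 1005480414540892933435; 1005480414540892933435 < 1023490369077469249536? YES
  n = 1593: C(1593, 8) = 1010555394551193970323; 1010555394551193970323 < 1023490369077469249536? YES
  n = 1594: C(1594, 8) = 1015652773590544255167; 1015652773590544255167 < 1023490369077469249536? YES
  n = 1595: C(1595, 8) = 1020772636343363633895; 1020772636343363633895 < 1023490369077469249536? YES
  n = 1596: C(1596, 8) = 1025915067760710553965; 1025915067760710553965 < 1023490369077469249536? NO
  n = 1597: C(1597, 8) = 1031080153060953275445; 1031080153060953275445 < 1023490369077469249536? NO
  n = 1598: C(1598, 8) = 1036267977730442348529; 1036267977730442348529 < 1023490369077469249536? NO
The largest n with C(n, 8) < 1023490369077469249536 is n = 1595 (where E[X] = 113419181815929292655/113721152119718805504 ≈ 0.9973). Hence R_6(8) > 1595, i.e. R_6(8) ≥ 1596.

Largest n = 1595; hence R_6(8) > 1595.


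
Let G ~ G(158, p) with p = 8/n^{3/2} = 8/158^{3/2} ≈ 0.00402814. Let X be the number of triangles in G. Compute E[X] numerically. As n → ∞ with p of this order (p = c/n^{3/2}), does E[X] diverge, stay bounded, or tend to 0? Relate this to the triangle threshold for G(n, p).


Number of potential triangles: C(158, 3) = 644956.
Each occurs with probability p³ ≈ (0.00402814)³ ≈ 6.53601544e-08.
By linearity: E[X] = C(158, 3)·p³ ≈ 644956 · 6.53601544e-08 ≈ 0.042154.
Since α = 3/2 > 1, p = c/n^{3/2} = o(1/n) is below the triangle threshold p ~ 1/n. Asymptotically E[X] ~ (c³/6)·n^{3(1−α)} = (8³/6)·n^{-1.5} → 0, so by Markov's inequality G has no triangles w.h.p.

E[X] ≈ 0.042154; in regime p = Θ(1/n^{3/2}) E[X] tends to 0 (below the triangle threshold p ~ 1/n).


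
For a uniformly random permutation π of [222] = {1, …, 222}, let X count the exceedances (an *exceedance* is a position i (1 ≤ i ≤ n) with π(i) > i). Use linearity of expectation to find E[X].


Write X = Σ_{i=1}^{222} X_i, where X_i = 1_{π(i) > i}.
For each fixed i, π(i) is uniform over {1, …, 222} (marginal of a uniform permutation), so P[π(i) > i] = (n − i)/n. Summing: Σ_{i=1}^{222} (n − i)/n = (0 + 1 + … + 221)/222 = 222(222 − 1)/(2·222) = (222 − 1)/2.
Hence E[X] = Σ_{i=1}^{222} (222 − i)/222 = 221/2 ≈ 110.50000.

E[X] = 221/2 = 110.50000.


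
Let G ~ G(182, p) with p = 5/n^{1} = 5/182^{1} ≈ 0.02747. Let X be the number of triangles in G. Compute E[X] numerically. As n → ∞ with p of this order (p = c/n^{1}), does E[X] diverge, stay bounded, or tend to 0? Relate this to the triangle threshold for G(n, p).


Number of potential triangles: C(182, 3) = 988260.
Each occurs with probability p³ ≈ (0.02747)³ ≈ 2.073461e-05.
By linearity: E[X] = C(182, 3)·p³ ≈ 988260 · 2.073461e-05 ≈ 20.4912.
Here α = 1, so p = 5/n is exactly at the triangle threshold p ~ 1/n. Asymptotically E[X] → c³/6 = 5³/6 = 125/6 ≈ 20.8333, a bounded constant. In this regime the triangle count is asymptotically Poisson(c³/6).

E[X] ≈ 20.4912; in regime p = Θ(1/n^{1}) E[X] stays bounded (at the triangle threshold p ~ 1/n).


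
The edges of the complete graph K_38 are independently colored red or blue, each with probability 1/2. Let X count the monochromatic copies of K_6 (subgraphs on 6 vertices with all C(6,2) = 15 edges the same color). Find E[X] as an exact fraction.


Let X = Σ_S X_S over the C(38, 6) = 2760681 subsets S of size 6, where X_S = 1 if the K_6 on S is monochromatic.
For a fixed S, the K_6 on S has C(6, 2) = 15 edges. P[all 15 edges red] = (1/2)^15, and likewise for blue, so P[monochromatic] = 2·(1/2)^15 = 2^{1 − 15} = 1/16384.
By linearity: E[X] = C(38, 6) · 2^{1 − 15} = 2760681 · 1/16384 = 2760681/16384.
Numerically: E[X] ≈ 168.4986.

E[X] = C(38,6)·2^(1−C(6,2)) = 2760681/16384 ≈ 168.4986.


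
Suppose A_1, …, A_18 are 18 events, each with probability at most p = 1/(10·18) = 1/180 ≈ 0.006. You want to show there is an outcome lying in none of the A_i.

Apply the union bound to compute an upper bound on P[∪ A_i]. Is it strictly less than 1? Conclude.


Union bound: P[∪_{i=1}^{18} A_i] ≤ Σ_i P[A_i] ≤ 18·p = 18·(1/180) = 1/10.
Numerically: 1/10 ≈ 0.100.
Is 1/10 < 1? YES.
Since P[∪ A_i] ≤ 1/10 < 1, the complement has P[∩ A_i^c] ≥ 1 − 1/10 = 9/10 > 0, so some outcome avoids every A_i.

18·p = 1/10 ≈ 0.100; existence CERTIFIED by the union bound.


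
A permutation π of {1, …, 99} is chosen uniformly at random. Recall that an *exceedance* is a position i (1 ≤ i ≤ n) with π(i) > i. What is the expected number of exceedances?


Write X = Σ_{i=1}^{99} X_i, where X_i = 1_{π(i) > i}.
For each fixed i, π(i) is uniform over {1, …, 99} (marginal of a uniform permutation), so P[π(i) > i] = (n − i)/n. Summing: Σ_{i=1}^{99} (n − i)/n = (0 + 1 + … + 98)/99 = 99(99 − 1)/(2·99) = (99 − 1)/2.
Hence E[X] = Σ_{i=1}^{99} (99 − i)/99 = 49 ≈ 49.00000.

E[X] = 49 = 49.00000.


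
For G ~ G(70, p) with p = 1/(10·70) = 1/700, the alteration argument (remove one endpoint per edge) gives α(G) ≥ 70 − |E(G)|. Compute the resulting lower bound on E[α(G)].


E[|E(G)|] = C(70, 2)·p = 2415 · (1/700) = 69/20.
E[α(G)] ≥ n − E[|E(G)|] = 70 − 69/20 = 1331/20.
Numerically: ≈ 66.550.
(This is only a lower bound; the true E[α(G)] may be larger.)

E[α(G)] ≥ 1331/20 ≈ 66.550.


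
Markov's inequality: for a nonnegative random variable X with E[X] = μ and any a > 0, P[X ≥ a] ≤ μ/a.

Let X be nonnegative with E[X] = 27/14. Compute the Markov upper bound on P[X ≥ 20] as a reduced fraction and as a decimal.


μ = E[X] = 27/14, a = 20.
Markov: P[X ≥ 20] ≤ μ/a = (27/14)/20 = 27/280.
Numerically: ≈ 0.096429.
(Since a = 20 > μ = 1.928571, the bound 27/280 is < 1 and informative.)

P[X ≥ 20] ≤ 27/280 ≈ 0.096429.


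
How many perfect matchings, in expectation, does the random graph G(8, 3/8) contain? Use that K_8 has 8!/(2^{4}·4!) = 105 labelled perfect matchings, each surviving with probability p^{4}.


K_8 has 8!/(2^{4}·4!) = 105 labelled perfect matchings.
For each such perfect matching H, let X_H = 1 if all 4 edges of H are present in G. Then P[X_H = 1] = p^{4} = (3/8)^{4} = 81/4096.
Summing the indicators: E[X] = Σ_H E[X_H] = 105 · p^{4} = 105 · 81/4096 = 8505/4096.
Numerically: E[X] ≈ 2.0764.

E[X] = 105 · (3/8)^{4} = 8505/4096 ≈ 2.0764.


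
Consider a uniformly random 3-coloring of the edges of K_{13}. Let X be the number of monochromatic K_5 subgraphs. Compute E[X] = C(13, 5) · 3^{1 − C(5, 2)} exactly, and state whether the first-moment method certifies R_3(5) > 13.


E[X] = C(13, 5) · 3^{1 − 10} = 1287 · 3^{−9} = 1287/19683.
As a reduced fraction: E[X] = 143/2187 ≈ 0.0653864.
Is E[X] < 1? YES.
Since E[X] < 1, there exists a 3-coloring of K_{13} with no monochromatic K_5; hence R_3(5) > 13.

E[X] = 143/2187 ≈ 0.0653864; E[X] < 1, so R_3(5) > 13.


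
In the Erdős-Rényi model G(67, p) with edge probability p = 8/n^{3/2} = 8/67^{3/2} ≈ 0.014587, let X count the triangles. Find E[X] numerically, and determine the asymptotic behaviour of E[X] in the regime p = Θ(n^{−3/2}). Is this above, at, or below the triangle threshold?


Number of potential triangles: C(67, 3) = 47905.
Each occurs with probability p³ ≈ (0.014587)³ ≈ 3.1040832e-06.
By linearity: E[X] = C(67, 3)·p³ ≈ 47905 · 3.1040832e-06 ≈ 0.14870.
Since α = 3/2 > 1, p = c/n^{3/2} = o(1/n) is below the triangle threshold p ~ 1/n. Asymptotically E[X] ~ (c³/6)·n^{3(1−α)} = (8³/6)·n^{-1.5} → 0, so by Markov's inequality G has no triangles w.h.p.

E[X] ≈ 0.14870; in regime p = Θ(1/n^{3/2}) E[X] tends to 0 (below the triangle threshold p ~ 1/n).


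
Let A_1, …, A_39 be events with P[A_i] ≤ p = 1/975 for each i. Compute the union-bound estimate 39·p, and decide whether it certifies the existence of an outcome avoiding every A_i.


Union bound: P[∪_{i=1}^{39} A_i] ≤ Σ_i P[A_i] ≤ 39·p = 39·(1/975) = 1/25.
Numerically: 1/25 ≈ 0.0400000.
Is 1/25 < 1? YES.
Since P[∪ A_i] ≤ 1/25 < 1, the complement has P[∩ A_i^c] ≥ 1 − 1/25 = 24/25 > 0, so some outcome avoids every A_i.

39·p = 1/25 ≈ 0.0400000; existence CERTIFIED by the union bound.


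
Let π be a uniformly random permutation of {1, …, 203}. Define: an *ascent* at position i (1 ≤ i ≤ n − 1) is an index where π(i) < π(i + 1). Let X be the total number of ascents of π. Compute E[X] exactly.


Write X = Σ X_I over i = 1, …, 202, with X_I the indicator of one ascent.
There are 202 indicators.
For each fixed i, the pair (π(i), π(i+1)) is a uniformly random ordered pair of distinct values from {1, …, 203}; by symmetry P[π(i) < π(i+1)] = 1/2.
By linearity: E[X] = 202 · (1/2) = (203 − 1) · (1/2) = 101 ≈ 101.00000.

E[X] = 101 = 101.00000.


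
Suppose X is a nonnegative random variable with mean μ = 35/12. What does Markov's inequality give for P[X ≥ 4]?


μ = E[X] = 35/12, a = 4.
Markov: P[X ≥ 4] ≤ μ/a = (35/12)/4 = 35/48.
Numerically: ≈ 0.7292.
(Since a = 4 > μ = 2.9167, the bound 35/48 is < 1 and informative.)

P[X ≥ 4] ≤ 35/48 ≈ 0.7292.


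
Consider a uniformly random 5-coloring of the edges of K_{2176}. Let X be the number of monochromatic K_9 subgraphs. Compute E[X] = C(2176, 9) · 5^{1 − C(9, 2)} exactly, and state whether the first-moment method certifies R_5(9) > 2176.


E[X] = C(2176, 9) · 5^{1 − 36} = 2964644298134342657641600 · 5^{−35} = 2964644298134342657641600/2910383045673370361328125.
As a reduced fraction: E[X] = 118585771925373706305664/116415321826934814453125 ≈ 1.0186440.
Is E[X] < 1? NO.
Since E[X] ≥ 1, the first-moment bound is inconclusive at n = 2176; it does NOT by itself certify R_5(9) > 2176.

E[X] = 118585771925373706305664/116415321826934814453125 ≈ 1.0186440; E[X] ≥ 1; first-moment method inconclusive here.


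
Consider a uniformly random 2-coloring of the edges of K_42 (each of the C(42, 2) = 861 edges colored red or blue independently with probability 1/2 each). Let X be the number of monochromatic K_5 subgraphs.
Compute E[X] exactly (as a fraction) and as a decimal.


Let X = Σ_S X_S over the C(42, 5) = 850668 subsets S of size 5, where X_S = 1 if the K_5 on S is monochromatic.
For a fixed S, the K_5 on S has C(5, 2) = 10 edges. P[all 10 edges red] = (1/2)^10, and likewise for blue, so P[monochromatic] = 2·(1/2)^10 = 2^{1 − 10} = 1/512.
By linearity: E[X] = C(42, 5) · 2^{1 − 10} = 850668 · 1/512 = 212667/128.
Numerically: E[X] ≈ 1661.46094.

E[X] = C(42,5)·2^(1−C(5,2)) = 212667/128 ≈ 1661.46094.


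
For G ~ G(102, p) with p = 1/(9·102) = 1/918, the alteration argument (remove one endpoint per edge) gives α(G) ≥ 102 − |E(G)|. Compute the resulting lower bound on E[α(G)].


E[|E(G)|] = C(102, 2)·p = 5151 · (1/918) = 101/18.
E[α(G)] ≥ n − E[|E(G)|] = 102 − 101/18 = 1735/18.
Numerically: ≈ 96.38889.
(This is only a lower bound; the true E[α(G)] may be larger.)

E[α(G)] ≥ 1735/18 ≈ 96.38889.


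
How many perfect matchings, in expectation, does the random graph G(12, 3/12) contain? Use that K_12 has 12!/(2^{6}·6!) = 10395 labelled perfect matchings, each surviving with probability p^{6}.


K_12 has 12!/(2^{6}·6!) = 10395 labelled perfect matchings.
For each such perfect matching H, let X_H = 1 if all 6 edges of H are present in G. Then P[X_H = 1] = p^{6} = (1/4)^{6} = 1/4096.
By linearity: E[X] = Σ_H E[X_H] = 10395 · p^{6} = 10395 · 1/4096 = 10395/4096.
Numerically: E[X] ≈ 2.5378.

E[X] = 10395 · (1/4)^{6} = 10395/4096 ≈ 2.5378.


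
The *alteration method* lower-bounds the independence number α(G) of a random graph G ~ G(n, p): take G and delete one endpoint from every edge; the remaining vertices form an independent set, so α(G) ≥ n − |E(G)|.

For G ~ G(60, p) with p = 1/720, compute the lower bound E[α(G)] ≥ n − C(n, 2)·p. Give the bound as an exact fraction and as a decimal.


E[|E(G)|] = C(60, 2)·p = 1770 · (1/720) = 59/24.
E[α(G)] ≥ n − E[|E(G)|] = 60 − 59/24 = 1381/24.
Numerically: ≈ 57.54167.
(This is only a lower bound; the true E[α(G)] may be larger.)

E[α(G)] ≥ 1381/24 ≈ 57.54167.


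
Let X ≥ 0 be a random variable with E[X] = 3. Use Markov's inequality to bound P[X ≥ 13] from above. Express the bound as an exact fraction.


μ = E[X] = 3, a = 13.
Markov: P[X ≥ 13] ≤ μ/a = (3)/13 = 3/13.
Numerically: ≈ 0.2308.
(Since a = 13 > μ = 3.0000, the bound 3/13 is < 1 and informative.)

P[X ≥ 13] ≤ 3/13 ≈ 0.2308.


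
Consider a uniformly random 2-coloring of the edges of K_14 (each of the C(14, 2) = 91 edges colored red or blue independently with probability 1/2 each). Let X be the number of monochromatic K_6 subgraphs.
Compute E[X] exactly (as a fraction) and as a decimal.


Let X = Σ_S X_S over the C(14, 6) = 3003 subsets S of size 6, where X_S = 1 if the K_6 on S is monochromatic.
For a fixed S, the K_6 on S has C(6, 2) = 15 edges. P[all 15 edges red] = (1/2)^15, and likewise for blue, so P[monochromatic] = 2·(1/2)^15 = 2^{1 − 15} = 1/16384.
Summing: E[X] = C(14, 6) · 2^{1 − 15} = 3003 · 1/16384 = 3003/16384.
Numerically: E[X] ≈ 0.183.

E[X] = C(14,6)·2^(1−C(6,2)) = 3003/16384 ≈ 0.183.


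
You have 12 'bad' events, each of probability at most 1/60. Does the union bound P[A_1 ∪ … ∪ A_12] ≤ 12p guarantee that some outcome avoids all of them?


Union bound: P[∪_{i=1}^{12} A_i] ≤ Σ_i P[A_i] ≤ 12·p = 12·(1/60) = 1/5.
Numerically: 1/5 ≈ 0.200.
Is 1/5 < 1? YES.
Since P[∪ A_i] ≤ 1/5 < 1, the complement has P[∩ A_i^c] ≥ 1 − 1/5 = 4/5 > 0, so some outcome avoids every A_i.

12·p = 1/5 ≈ 0.200; existence CERTIFIED by the union bound.


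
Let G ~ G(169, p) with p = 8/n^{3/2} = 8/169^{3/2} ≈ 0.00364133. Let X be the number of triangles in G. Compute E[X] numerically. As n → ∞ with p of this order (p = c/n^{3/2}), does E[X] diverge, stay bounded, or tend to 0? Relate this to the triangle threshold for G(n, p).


Number of potential triangles: C(169, 3) = 790244.
Each occurs with probability p³ ≈ (0.00364133)³ ≈ 4.82813928e-08.
By linearity: E[X] = C(169, 3)·p³ ≈ 790244 · 4.82813928e-08 ≈ 0.038154.
Since α = 3/2 > 1, p = c/n^{3/2} = o(1/n) is below the triangle threshold p ~ 1/n. Asymptotically E[X] ~ (c³/6)·n^{3(1−α)} = (8³/6)·n^{-1.5} → 0, so by Markov's inequality G has no triangles w.h.p.

E[X] ≈ 0.038154; in regime p = Θ(1/n^{3/2}) E[X] tends to 0 (below the triangle threshold p ~ 1/n).


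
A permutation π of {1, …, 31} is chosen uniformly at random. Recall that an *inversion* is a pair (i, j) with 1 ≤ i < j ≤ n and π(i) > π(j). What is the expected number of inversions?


Write X = Σ X_I over the C(31, 2) = 465 pairs i < j, with X_I the indicator of one inversion.
There are 465 indicators.
For each fixed pair i < j, the values π(i) and π(j) are two distinct elements of {1, …, 31} in uniformly random order; by symmetry P[π(i) > π(j)] = 1/2.
By linearity: E[X] = 465 · (1/2) = C(31, 2) · (1/2) = 465/2 = 465/2 ≈ 232.50000.

E[X] = 465/2 = 232.50000.


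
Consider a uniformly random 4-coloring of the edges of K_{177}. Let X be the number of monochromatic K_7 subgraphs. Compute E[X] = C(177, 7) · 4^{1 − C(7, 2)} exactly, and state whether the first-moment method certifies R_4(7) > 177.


E[X] = C(177, 7) · 4^{1 − 21} = 957664425960 · 4^{−20} = 957664425960/1099511627776.
As a reduced fraction: E[X] = 119708053245/137438953472 ≈ 0.8710.
Is E[X] < 1? YES.
Since E[X] < 1, there exists a 4-coloring of K_{177} with no monochromatic K_7; hence R_4(7) > 177.

E[X] = 119708053245/137438953472 ≈ 0.8710; E[X] < 1, so R_4(7) > 177.


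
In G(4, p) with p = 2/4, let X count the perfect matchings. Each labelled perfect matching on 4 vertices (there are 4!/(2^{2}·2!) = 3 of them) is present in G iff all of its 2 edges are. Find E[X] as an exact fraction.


K_4 has 4!/(2^{2}·2!) = 3 labelled perfect matchings.
For each such perfect matching H, let X_H = 1 if all 2 edges of H are present in G. Then P[X_H = 1] = p^{2} = (1/2)^{2} = 1/4.
By linearity: E[X] = Σ_H E[X_H] = 3 · p^{2} = 3 · 1/4 = 3/4.
Numerically: E[X] ≈ 0.75.

E[X] = 3 · (1/2)^{2} = 3/4 ≈ 0.75.


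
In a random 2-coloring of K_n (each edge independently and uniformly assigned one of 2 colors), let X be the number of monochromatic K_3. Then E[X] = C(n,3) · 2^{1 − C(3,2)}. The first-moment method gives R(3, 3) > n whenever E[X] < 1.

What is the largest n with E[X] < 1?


We need C(n, 3) · 2^{1 − 3} < 1, i.e. C(n, 3) < 2^{3 − 1} = 4.
Check values of n near the boundary:
  n = 3: C(3, 3) = 1; 1 < 4? YES
  n = 4: C(4, 3) = 4; 4 < 4? NO
  n = 5: C(5, 3) = 10; 10 < 4? NO
  n = 6: C(6, 3) = 20; 20 < 4? NO
The largest n with C(n, 3) < 4 is n = 3 (where E[X] = 1/4 ≈ 0.250). Hence R(3, 3) > 3, i.e. R(3, 3) ≥ 4.

Largest n = 3; hence R(3, 3) > 3.


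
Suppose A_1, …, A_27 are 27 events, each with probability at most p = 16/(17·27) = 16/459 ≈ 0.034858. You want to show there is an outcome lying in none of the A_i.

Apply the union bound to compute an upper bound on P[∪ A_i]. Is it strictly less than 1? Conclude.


Union bound: P[∪_{i=1}^{27} A_i] ≤ Σ_i P[A_i] ≤ 27·p = 27·(16/459) = 16/17.
Numerically: 16/17 ≈ 0.941176.
Is 16/17 < 1? YES.
Since P[∪ A_i] ≤ 16/17 < 1, the complement has P[∩ A_i^c] ≥ 1 − 16/17 = 1/17 > 0, so some outcome avoids every A_i.

27·p = 16/17 ≈ 0.941176; existence CERTIFIED by the union bound.


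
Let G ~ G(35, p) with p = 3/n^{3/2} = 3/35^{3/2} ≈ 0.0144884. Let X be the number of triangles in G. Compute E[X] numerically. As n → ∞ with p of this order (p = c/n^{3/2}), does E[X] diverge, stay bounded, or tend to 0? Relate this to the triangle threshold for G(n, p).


Number of potential triangles: C(35, 3) = 6545.
Each occurs with probability p³ ≈ (0.0144884)³ ≈ 3.04128811e-06.
By linearity: E[X] = C(35, 3)·p³ ≈ 6545 · 3.04128811e-06 ≈ 0.019905.
Since α = 3/2 > 1, p = c/n^{3/2} = o(1/n) is below the triangle threshold p ~ 1/n. Asymptotically E[X] ~ (c³/6)·n^{3(1−α)} = (3³/6)·n^{-1.5} → 0, so by Markov's inequality G has no triangles w.h.p.

E[X] ≈ 0.019905; in regime p = Θ(1/n^{3/2}) E[X] tends to 0 (below the triangle threshold p ~ 1/n).


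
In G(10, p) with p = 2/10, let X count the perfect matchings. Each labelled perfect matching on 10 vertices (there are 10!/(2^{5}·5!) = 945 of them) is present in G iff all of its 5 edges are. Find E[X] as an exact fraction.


K_10 has 10!/(2^{5}·5!) = 945 labelled perfect matchings.
For each such perfect matching H, let X_H = 1 if all 5 edges of H are present in G. Then P[X_H = 1] = p^{5} = (1/5)^{5} = 1/3125.
By linearity of expectation: E[X] = Σ_H E[X_H] = 945 · p^{5} = 945 · 1/3125 = 189/625.
Numerically: E[X] ≈ 0.302.

E[X] = 945 · (1/5)^{5} = 189/625 ≈ 0.302.


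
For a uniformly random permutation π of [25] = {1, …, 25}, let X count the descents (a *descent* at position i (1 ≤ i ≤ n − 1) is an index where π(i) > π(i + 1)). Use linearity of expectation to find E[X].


Write X = Σ X_I over i = 1, …, 24, with X_I the indicator of one descent.
There are 24 indicators.
For each fixed i, the pair (π(i), π(i+1)) is a uniformly random ordered pair of distinct values from {1, …, 25}; by symmetry P[π(i) > π(i+1)] = 1/2.
By linearity: E[X] = 24 · (1/2) = (25 − 1) · (1/2) = 12 ≈ 12.000.

E[X] = 12 = 12.000.


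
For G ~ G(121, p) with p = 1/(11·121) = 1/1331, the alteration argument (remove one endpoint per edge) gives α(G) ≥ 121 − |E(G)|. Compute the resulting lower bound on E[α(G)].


E[|E(G)|] = C(121, 2)·p = 7260 · (1/1331) = 60/11.
E[α(G)] ≥ n − E[|E(G)|] = 121 − 60/11 = 1271/11.
Numerically: ≈ 115.54545.
(This is only a lower bound; the true E[α(G)] may be larger.)

E[α(G)] ≥ 1271/11 ≈ 115.54545.


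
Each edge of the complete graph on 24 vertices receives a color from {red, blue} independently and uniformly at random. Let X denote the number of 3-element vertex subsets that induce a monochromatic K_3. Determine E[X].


Let X = Σ_S X_S over the C(24, 3) = 2024 subsets S of size 3, where X_S = 1 if the K_3 on S is monochromatic.
For a fixed S, the K_3 on S has C(3, 2) = 3 edges. P[all 3 edges red] = (1/2)^3, and likewise for blue, so P[monochromatic] = 2·(1/2)^3 = 2^{1 − 3} = 1/4.
By linearity of expectation: E[X] = C(24, 3) · 2^{1 − 3} = 2024 · 1/4 = 506.
Numerically: E[X] ≈ 506.00000.

E[X] = C(24,3)·2^(1−C(3,2)) = 506 ≈ 506.00000.


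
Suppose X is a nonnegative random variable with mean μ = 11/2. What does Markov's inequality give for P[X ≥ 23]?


μ = E[X] = 11/2, a = 23.
Markov: P[X ≥ 23] ≤ μ/a = (11/2)/23 = 11/46.
Numerically: ≈ 0.2391.
(Since a = 23 > μ = 5.5000, the bound 11/46 is < 1 and informative.)

P[X ≥ 23] ≤ 11/46 ≈ 0.2391.


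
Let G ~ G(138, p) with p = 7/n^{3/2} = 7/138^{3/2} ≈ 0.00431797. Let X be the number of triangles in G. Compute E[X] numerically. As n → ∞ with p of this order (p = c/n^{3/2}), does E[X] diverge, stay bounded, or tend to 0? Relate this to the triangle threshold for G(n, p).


Number of potential triangles: C(138, 3) = 428536.
Each occurs with probability p³ ≈ (0.00431797)³ ≈ 8.05078505e-08.
By linearity: E[X] = C(138, 3)·p³ ≈ 428536 · 8.05078505e-08 ≈ 0.034501.
Since α = 3/2 > 1, p = c/n^{3/2} = o(1/n) is below the triangle threshold p ~ 1/n. Asymptotically E[X] ~ (c³/6)·n^{3(1−α)} = (7³/6)·n^{-1.5} → 0, so by Markov's inequality G has no triangles w.h.p.

E[X] ≈ 0.034501; in regime p = Θ(1/n^{3/2}) E[X] tends to 0 (below the triangle threshold p ~ 1/n).


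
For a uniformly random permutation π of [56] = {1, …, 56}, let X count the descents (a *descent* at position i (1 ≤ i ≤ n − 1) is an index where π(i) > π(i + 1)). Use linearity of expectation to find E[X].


Write X = Σ X_I over i = 1, …, 55, with X_I the indicator of one descent.
There are 55 indicators.
For each fixed i, the pair (π(i), π(i+1)) is a uniformly random ordered pair of distinct values from {1, …, 56}; by symmetry P[π(i) > π(i+1)] = 1/2.
By linearity: E[X] = 55 · (1/2) = (56 − 1) · (1/2) = 55/2 ≈ 27.50000.

E[X] = 55/2 = 27.50000.


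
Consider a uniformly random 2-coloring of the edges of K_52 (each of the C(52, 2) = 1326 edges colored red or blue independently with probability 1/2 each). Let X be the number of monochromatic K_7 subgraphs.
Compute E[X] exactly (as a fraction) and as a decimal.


Let X = Σ_S X_S over the C(52, 7) = 133784560 subsets S of size 7, where X_S = 1 if the K_7 on S is monochromatic.
For a fixed S, the K_7 on S has C(7, 2) = 21 edges. P[all 21 edges red] = (1/2)^21, and likewise for blue, so P[monochromatic] = 2·(1/2)^21 = 2^{1 − 21} = 1/1048576.
By linearity: E[X] = C(52, 7) · 2^{1 − 21} = 133784560 · 1/1048576 = 8361535/65536.
Numerically: E[X] ≈ 127.58690.

E[X] = C(52,7)·2^(1−C(7,2)) = 8361535/65536 ≈ 127.58690.


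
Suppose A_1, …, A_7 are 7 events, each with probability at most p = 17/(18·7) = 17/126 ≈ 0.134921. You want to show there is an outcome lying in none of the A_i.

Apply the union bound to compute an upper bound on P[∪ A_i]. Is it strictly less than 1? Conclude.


Union bound: P[∪_{i=1}^{7} A_i] ≤ Σ_i P[A_i] ≤ 7·p = 7·(17/126) = 17/18.
Numerically: 17/18 ≈ 0.944444.
Is 17/18 < 1? YES.
Since P[∪ A_i] ≤ 17/18 < 1, the complement has P[∩ A_i^c] ≥ 1 − 17/18 = 1/18 > 0, so some outcome avoids every A_i.

7·p = 17/18 ≈ 0.944444; existence CERTIFIED by the union bound.


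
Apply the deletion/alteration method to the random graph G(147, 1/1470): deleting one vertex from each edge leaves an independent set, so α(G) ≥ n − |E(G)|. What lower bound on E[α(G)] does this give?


E[|E(G)|] = C(147, 2)·p = 10731 · (1/1470) = 73/10.
E[α(G)] ≥ n − E[|E(G)|] = 147 − 73/10 = 1397/10.
Numerically: ≈ 139.70000.
(This is only a lower bound; the true E[α(G)] may be larger.)

E[α(G)] ≥ 1397/10 ≈ 139.70000.


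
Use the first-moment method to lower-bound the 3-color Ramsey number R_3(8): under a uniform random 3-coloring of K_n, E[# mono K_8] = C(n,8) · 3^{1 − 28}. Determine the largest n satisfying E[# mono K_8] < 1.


We need C(n, 8) · 3^{1 − 28} < 1, i.e. C(n, 8) < 3^{28 − 1} = 7625597484987.
Check values of n near the boundary:
  n = 152: C(152, 8) = 5859727868575; 5859727868575 < 7625597484987? YES
  n = 153: C(153, 8) = 6183023199255; 6183023199255 < 7625597484987? YES
  n = 154: C(154, 8) = 6521818990995; 6521818990995 < 7625597484987? YES
  n = 155: C(155, 8) = 6876747915675; 6876747915675 < 7625597484987? YES
  n = 156: C(156, 8) = 7248464019225; 7248464019225 < 7625597484987? YES
  n = 157: C(157, 8) = 7637643295425; 7637643295425 < 7625597484987? NO
  n = 158: C(158, 8) = 8044984271181; 8044984271181 < 7625597484987? NO
  n = 159: C(159, 8) = 8471208603429; 8471208603429 < 7625597484987? NO
The largest n with C(n, 8) < 7625597484987 is n = 156 (where E[X] = 805384891025/847288609443 ≈ 0.950544). Hence R_3(8) > 156, i.e. R_3(8) ≥ 157.

Largest n = 156; hence R_3(8) > 156.


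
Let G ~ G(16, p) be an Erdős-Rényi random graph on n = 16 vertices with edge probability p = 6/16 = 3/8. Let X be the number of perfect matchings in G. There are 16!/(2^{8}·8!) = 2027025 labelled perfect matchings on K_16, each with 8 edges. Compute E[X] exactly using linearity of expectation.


K_16 has 16!/(2^{8}·8!) = 2027025 labelled perfect matchings.
For each such perfect matching H, let X_H = 1 if all 8 edges of H are present in G. Then P[X_H = 1] = p^{8} = (3/8)^{8} = 6561/16777216.
By linearity of expectation: E[X] = Σ_H E[X_H] = 2027025 · p^{8} = 2027025 · 6561/16777216 = 13299311025/16777216.
Numerically: E[X] ≈ 792.7.

E[X] = 2027025 · (3/8)^{8} = 13299311025/16777216 ≈ 792.7.


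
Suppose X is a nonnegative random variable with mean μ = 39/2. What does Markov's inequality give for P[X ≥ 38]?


μ = E[X] = 39/2, a = 38.
Markov: P[X ≥ 38] ≤ μ/a = (39/2)/38 = 39/76.
Numerically: ≈ 0.513.
(Since a = 38 > μ = 19.500, the bound 39/76 is < 1 and informative.)

P[X ≥ 38] ≤ 39/76 ≈ 0.513.


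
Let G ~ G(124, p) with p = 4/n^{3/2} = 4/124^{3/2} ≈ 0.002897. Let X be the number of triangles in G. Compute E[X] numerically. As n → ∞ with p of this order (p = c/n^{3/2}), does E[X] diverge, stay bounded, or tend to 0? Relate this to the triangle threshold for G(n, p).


Number of potential triangles: C(124, 3) = 310124.
Each occurs with probability p³ ≈ (0.002897)³ ≈ 2.430986e-08.
By linearity: E[X] = C(124, 3)·p³ ≈ 310124 · 2.430986e-08 ≈ 0.0075.
Since α = 3/2 > 1, p = c/n^{3/2} = o(1/n) is below the triangle threshold p ~ 1/n. Asymptotically E[X] ~ (c³/6)·n^{3(1−α)} = (4³/6)·n^{-1.5} → 0, so by Markov's inequality G has no triangles w.h.p.

E[X] ≈ 0.0075; in regime p = Θ(1/n^{3/2}) E[X] tends to 0 (below the triangle threshold p ~ 1/n).


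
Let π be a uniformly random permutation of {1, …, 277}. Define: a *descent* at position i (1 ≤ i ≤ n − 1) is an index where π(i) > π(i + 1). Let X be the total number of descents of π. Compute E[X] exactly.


Write X = Σ X_I over i = 1, …, 276, with X_I the indicator of one descent.
There are 276 indicators.
For each fixed i, the pair (π(i), π(i+1)) is a uniformly random ordered pair of distinct values from {1, …, 277}; by symmetry P[π(i) > π(i+1)] = 1/2.
By linearity: E[X] = 276 · (1/2) = (277 − 1) · (1/2) = 138 ≈ 138.00000.

E[X] = 138 = 138.00000.


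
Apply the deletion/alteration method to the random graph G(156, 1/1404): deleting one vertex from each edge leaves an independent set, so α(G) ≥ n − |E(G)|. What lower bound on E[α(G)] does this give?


E[|E(G)|] = C(156, 2)·p = 12090 · (1/1404) = 155/18.
E[α(G)] ≥ n − E[|E(G)|] = 156 − 155/18 = 2653/18.
Numerically: ≈ 147.389.
(This is only a lower bound; the true E[α(G)] may be larger.)

E[α(G)] ≥ 2653/18 ≈ 147.389.


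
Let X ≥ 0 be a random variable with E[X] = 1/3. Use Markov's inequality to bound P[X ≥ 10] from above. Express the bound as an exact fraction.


μ = E[X] = 1/3, a = 10.
Markov: P[X ≥ 10] ≤ μ/a = (1/3)/10 = 1/30.
Numerically: ≈ 0.033.
(Since a = 10 > μ = 0.333, the bound 1/30 is < 1 and informative.)

P[X ≥ 10] ≤ 1/30 ≈ 0.033.


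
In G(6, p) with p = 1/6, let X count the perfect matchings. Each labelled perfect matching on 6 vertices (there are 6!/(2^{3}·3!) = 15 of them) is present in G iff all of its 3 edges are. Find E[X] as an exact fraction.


K_6 has 6!/(2^{3}·3!) = 15 labelled perfect matchings.
For each such perfect matching H, let X_H = 1 if all 3 edges of H are present in G. Then P[X_H = 1] = p^{3} = (1/6)^{3} = 1/216.
Summing the indicators: E[X] = Σ_H E[X_H] = 15 · p^{3} = 15 · 1/216 = 5/72.
Numerically: E[X] ≈ 0.069444.

E[X] = 15 · (1/6)^{3} = 5/72 ≈ 0.069444.


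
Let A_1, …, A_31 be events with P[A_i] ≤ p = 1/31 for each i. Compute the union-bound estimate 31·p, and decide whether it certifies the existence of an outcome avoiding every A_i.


Union bound: P[∪_{i=1}^{31} A_i] ≤ Σ_i P[A_i] ≤ 31·p = 31·(1/31) = 1.
Numerically: 1 ≈ 1.00000.
Is 1 < 1? NO.
Since the bound 1 is ≥ 1, the union bound is uninformative here; it does NOT by itself certify existence.

31·p = 1 ≈ 1.00000; existence NOT certified by the union bound.


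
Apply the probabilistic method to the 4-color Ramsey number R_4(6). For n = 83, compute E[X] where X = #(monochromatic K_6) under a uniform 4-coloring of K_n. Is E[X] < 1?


E[X] = C(83, 6) · 4^{1 − 15} = 377447148 · 4^{−14} = 377447148/268435456.
As a reduced fraction: E[X] = 94361787/67108864 ≈ 1.4061.
Is E[X] < 1? NO.
Since E[X] ≥ 1, the first-moment bound is inconclusive at n = 83; it does NOT by itself certify R_4(6) > 83.

E[X] = 94361787/67108864 ≈ 1.4061; E[X] ≥ 1; first-moment method inconclusive here.


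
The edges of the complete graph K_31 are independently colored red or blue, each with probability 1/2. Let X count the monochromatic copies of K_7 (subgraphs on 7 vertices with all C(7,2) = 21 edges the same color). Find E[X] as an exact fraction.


Let X = Σ_S X_S over the C(31, 7) = 2629575 subsets S of size 7, where X_S = 1 if the K_7 on S is monochromatic.
For a fixed S, the K_7 on S has C(7, 2) = 21 edges. P[all 21 edges red] = (1/2)^21, and likewise for blue, so P[monochromatic] = 2·(1/2)^21 = 2^{1 − 21} = 1/1048576.
Summing: E[X] = C(31, 7) · 2^{1 − 21} = 2629575 · 1/1048576 = 2629575/1048576.
Numerically: E[X] ≈ 2.5078.

E[X] = C(31,7)·2^(1−C(7,2)) = 2629575/1048576 ≈ 2.5078.


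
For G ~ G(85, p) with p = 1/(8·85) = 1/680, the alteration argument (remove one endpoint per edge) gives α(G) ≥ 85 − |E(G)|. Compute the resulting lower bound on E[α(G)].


E[|E(G)|] = C(85, 2)·p = 3570 · (1/680) = 21/4.
E[α(G)] ≥ n − E[|E(G)|] = 85 − 21/4 = 319/4.
Numerically: ≈ 79.7500.
(This is only a lower bound; the true E[α(G)] may be larger.)

E[α(G)] ≥ 319/4 ≈ 79.7500.


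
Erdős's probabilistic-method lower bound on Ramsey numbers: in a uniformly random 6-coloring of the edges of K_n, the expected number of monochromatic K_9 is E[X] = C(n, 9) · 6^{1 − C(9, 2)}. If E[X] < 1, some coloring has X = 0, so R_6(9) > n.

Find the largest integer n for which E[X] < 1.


We need C(n, 9) · 6^{1 − 36} < 1, i.e. C(n, 9) < 6^{36 − 1} = 1719070799748422591028658176.
Check values of n near the boundary:
  n = 4407: C(4407, 9) = 1713856532599459170657070050; 1713856532599459170657070050 < 1719070799748422591028658176? YES
  n = 4408: C(4408, 9) = 1717362945146264156457459600; 1717362945146264156457459600 < 1719070799748422591028658176? YES
  n = 4409: C(4409, 9) = 1720875732988608787686577131; 1720875732988608787686577131 < 1719070799748422591028658176? NO
The largest n with C(n, 9) < 1719070799748422591028658176 is n = 4408 (where E[X] = 35778394690547169926197075/35813974994758803979763712 ≈ 0.9990065). Hence R_6(9) > 4408, i.e. R_6(9) ≥ 4409.

Largest n = 4408; hence R_6(9) > 4408.
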